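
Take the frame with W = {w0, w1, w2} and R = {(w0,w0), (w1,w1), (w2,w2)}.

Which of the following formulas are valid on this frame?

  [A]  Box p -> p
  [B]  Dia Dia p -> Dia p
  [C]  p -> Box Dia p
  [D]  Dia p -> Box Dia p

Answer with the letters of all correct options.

A, B, C, D

R is reflexive: each world relates to itself.
R is symmetric: every R-edge is matched by its reverse.
R is transitive: R is closed under composition.
R is euclidean: any two R-successors of the same world are R-related.
(A) Box p -> p is axiom T; it is valid on a frame exactly when R is reflexive. R is reflexive, so valid.
(B) Dia Dia p -> Dia p (the dual of axiom 4) characterises the transitive frames. R is transitive — valid.
(C) p -> Box Dia p is axiom B, which corresponds to symmetry. R is symmetric — valid.
(D) Dia p -> Box Dia p (axiom 5) characterises the euclidean frames. R is euclidean — valid.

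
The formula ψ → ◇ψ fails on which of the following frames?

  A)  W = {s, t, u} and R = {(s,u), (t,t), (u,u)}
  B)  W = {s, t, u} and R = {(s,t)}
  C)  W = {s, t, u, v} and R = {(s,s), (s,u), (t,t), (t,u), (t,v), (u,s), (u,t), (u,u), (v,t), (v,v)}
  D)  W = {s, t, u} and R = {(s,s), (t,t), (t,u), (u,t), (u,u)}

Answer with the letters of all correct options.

The schema ψ → ◇ψ is the dual of axiom T; it is valid on a frame iff R is reflexive.
(A) R is not reflexive (not s R s), so the schema fails here.
(B) R is not reflexive (not s R s), so the schema fails here.
(C) R is reflexive (each world relates to itself), so the schema is valid here.
(D) R is reflexive (each world relates to itself), so the schema is valid here.

A, B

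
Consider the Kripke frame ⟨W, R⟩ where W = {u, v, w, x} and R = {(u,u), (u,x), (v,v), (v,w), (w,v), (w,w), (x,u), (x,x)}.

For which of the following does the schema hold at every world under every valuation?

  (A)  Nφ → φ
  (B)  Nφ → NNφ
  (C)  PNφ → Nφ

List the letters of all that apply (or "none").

A, B, C

R is reflexive: each world relates to itself.
R is transitive: R is closed under composition.
R is euclidean: any two R-successors of the same world are R-related.
(A) Nφ → φ is axiom T; it is valid on a frame exactly when R is reflexive. R is reflexive, so valid.
(B) Nφ → NNφ is axiom 4; it is valid on a frame exactly when R is transitive. R is transitive, so valid.
(C) the dual of axiom 5: valid iff R is euclidean. R is euclidean — valid.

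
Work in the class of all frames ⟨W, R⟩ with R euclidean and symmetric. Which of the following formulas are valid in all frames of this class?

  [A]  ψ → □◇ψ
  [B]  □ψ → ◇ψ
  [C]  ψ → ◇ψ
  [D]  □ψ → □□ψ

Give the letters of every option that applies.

A symmetric euclidean relation is transitive (uRv and vRw give vRu by symmetry, then uRw by the euclidean condition, applied at v).
(A) ψ → □◇ψ is axiom B; it is valid on a frame exactly when R is symmetric. Every such R is symmetric, so valid.
(B) □ψ → ◇ψ is axiom D; it is valid on a frame exactly when R is serial. Such an R need not be serial, so not valid.
(C) ψ → ◇ψ (the dual of axiom T) characterises the reflexive frames. Such an R need not be reflexive — not valid.
(D) □ψ → □□ψ is axiom 4, which corresponds to transitivity. Every such R is transitive — valid.

A, D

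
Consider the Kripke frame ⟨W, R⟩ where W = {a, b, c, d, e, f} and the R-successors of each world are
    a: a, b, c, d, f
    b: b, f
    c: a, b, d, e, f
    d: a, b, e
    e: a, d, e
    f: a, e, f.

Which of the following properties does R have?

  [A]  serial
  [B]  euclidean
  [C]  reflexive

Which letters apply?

(A) serial: every world has an R-successor.
(B) not euclidean: a R b and a R a but not b R a.
(C) not reflexive: not c R c.

A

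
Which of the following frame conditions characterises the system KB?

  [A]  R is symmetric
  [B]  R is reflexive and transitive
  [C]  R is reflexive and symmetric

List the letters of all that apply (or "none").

A

(A) KB is sound and complete for exactly this class.
(B) this class determines S4, not KB.
(C) this class determines B (= KTB), not KB.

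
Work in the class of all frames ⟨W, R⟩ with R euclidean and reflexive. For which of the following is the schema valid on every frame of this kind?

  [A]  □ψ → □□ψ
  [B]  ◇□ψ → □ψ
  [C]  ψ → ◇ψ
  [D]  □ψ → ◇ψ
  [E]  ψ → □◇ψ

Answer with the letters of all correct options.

A, B, C, D, E

A reflexive euclidean relation is also symmetric (from wRw and wRv the euclidean condition gives vRw) and hence transitive; it is an equivalence relation.
(A) □ψ → □□ψ (axiom 4) characterises the transitive frames. Every such R is transitive — valid.
(B) ◇□ψ → □ψ is the dual of axiom 5; it is valid on a frame exactly when R is euclidean. Every such R is euclidean, so valid.
(C) the dual of axiom T: valid iff R is reflexive. Every such R is reflexive — valid.
(D) □ψ → ◇ψ (axiom D) characterises the serial frames. Every such R is serial — valid.
(E) ψ → □◇ψ (axiom B) characterises the symmetric frames. Every such R is symmetric — valid.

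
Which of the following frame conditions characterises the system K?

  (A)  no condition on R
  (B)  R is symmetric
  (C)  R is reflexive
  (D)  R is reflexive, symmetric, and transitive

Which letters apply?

(A) K is sound and complete for exactly this class.
(B) this class determines KB, not K.
(C) this class determines T (= KT), not K.
(D) this class determines S5, not K.

A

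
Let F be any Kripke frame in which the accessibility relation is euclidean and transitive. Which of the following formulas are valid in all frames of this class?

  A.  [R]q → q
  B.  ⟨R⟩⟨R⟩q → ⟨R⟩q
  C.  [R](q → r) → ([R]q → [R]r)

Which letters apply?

(A) [R]q → q is axiom T, which corresponds to reflexivity. Such an R need not be reflexive — not valid.
(B) ⟨R⟩⟨R⟩q → ⟨R⟩q is the dual of axiom 4, which corresponds to transitivity. Every such R is transitive — valid.
(C) [R](q → r) → ([R]q → [R]r) is the K axiom; it holds on all frames — valid.

B, C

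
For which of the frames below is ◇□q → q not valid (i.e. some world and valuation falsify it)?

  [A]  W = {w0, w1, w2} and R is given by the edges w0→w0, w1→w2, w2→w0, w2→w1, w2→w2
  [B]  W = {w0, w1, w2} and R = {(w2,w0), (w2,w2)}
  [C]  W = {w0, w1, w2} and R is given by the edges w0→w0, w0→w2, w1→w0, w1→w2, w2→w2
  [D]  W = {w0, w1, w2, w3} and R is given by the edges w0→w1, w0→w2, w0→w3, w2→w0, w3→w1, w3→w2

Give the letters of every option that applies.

The schema ◇□q → q is the dual of axiom B; it is valid on a frame iff R is symmetric.
(A) R is not symmetric (w2 R w0 but not w0 R w2), so the schema fails here.
(B) R is not symmetric (w2 R w0 but not w0 R w2), so the schema fails here.
(C) R is not symmetric (w0 R w2 but not w2 R w0), so the schema fails here.
(D) R is not symmetric (w0 R w1 but not w1 R w0), so the schema fails here.

A, B, C, D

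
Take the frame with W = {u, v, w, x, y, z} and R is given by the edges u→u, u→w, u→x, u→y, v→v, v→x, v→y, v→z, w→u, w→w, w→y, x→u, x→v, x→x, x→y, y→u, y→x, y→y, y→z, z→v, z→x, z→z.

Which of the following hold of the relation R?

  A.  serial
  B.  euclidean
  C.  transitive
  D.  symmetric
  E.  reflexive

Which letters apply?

A, E

(A) serial: every world has an R-successor.
(B) not euclidean: u R w and u R x but not w R x.
(C) not transitive: u R x and x R v but not u R v.
(D) not symmetric: v R y but not y R v.
(E) reflexive: each world relates to itself.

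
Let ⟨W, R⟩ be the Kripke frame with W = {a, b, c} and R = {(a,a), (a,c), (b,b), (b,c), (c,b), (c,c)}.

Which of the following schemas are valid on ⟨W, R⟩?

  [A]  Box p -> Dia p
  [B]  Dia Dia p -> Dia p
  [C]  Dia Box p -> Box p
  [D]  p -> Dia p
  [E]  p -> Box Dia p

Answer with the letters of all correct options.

A, D

R is reflexive: each world relates to itself.
R is not symmetric: a R c but not c R a.
R is not transitive: a R c and c R b but not a R b.
R is not euclidean: a R c and a R a but not c R a.
R is serial: every world has an R-successor.
(A) Box p -> Dia p is axiom D, which corresponds to seriality. R is serial — valid.
(B) the dual of axiom 4: valid iff R is transitive. R is not transitive — not valid.
(C) the dual of axiom 5: valid iff R is euclidean. R is not euclidean — not valid.
(D) p -> Dia p (the dual of axiom T) characterises the reflexive frames. R is reflexive — valid.
(E) p -> Box Dia p is axiom B; it is valid on a frame exactly when R is symmetric. R is not symmetric, so not valid.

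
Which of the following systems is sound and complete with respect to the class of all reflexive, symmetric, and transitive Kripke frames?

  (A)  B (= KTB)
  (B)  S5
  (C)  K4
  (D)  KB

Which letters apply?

B

(A) B (= KTB) is determined by the class of reflexive and symmetric frames.
(B) S5 is determined by exactly this class.
(C) K4 is determined by the class of transitive frames.
(D) KB is determined by the class of symmetric frames.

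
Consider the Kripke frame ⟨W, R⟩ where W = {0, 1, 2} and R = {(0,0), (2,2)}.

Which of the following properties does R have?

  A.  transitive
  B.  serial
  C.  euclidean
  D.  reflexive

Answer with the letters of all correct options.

(A) transitive: R is closed under composition.
(B) not serial: 1 has no R-successor.
(C) euclidean: any two R-successors of the same world are R-related.
(D) not reflexive: not 1 R 1.

A, C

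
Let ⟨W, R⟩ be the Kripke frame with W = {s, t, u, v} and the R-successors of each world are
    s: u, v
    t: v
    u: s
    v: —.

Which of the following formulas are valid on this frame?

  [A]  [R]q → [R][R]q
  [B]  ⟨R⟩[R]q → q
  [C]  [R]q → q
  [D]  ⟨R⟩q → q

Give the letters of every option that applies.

R is not reflexive: not s R s.
R is not symmetric: s R v but not v R s.
R is not transitive: s R u and u R s but not s R s.
R is not a subset of the identity: s R u with s ≠ u.
(A) [R]q → [R][R]q is axiom 4; it is valid on a frame exactly when R is transitive. R is not transitive, so not valid.
(B) ⟨R⟩[R]q → q is the dual of axiom B, which corresponds to symmetry. R is not symmetric — not valid.
(C) axiom T: valid iff R is reflexive. R is not reflexive — not valid.
(D) ⟨R⟩q → q is the converse of T; it holds exactly when R ⊆ identity. Here R ⊄ identity — not valid.

none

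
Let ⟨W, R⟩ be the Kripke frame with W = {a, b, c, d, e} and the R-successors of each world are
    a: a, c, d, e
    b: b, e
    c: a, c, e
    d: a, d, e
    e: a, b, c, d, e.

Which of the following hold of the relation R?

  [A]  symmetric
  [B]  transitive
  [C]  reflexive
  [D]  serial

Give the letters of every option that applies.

(A) symmetric: every R-edge is matched by its reverse.
(B) not transitive: a R e and e R b but not a R b.
(C) reflexive: each world relates to itself.
(D) serial: every world has an R-successor.

A, C, D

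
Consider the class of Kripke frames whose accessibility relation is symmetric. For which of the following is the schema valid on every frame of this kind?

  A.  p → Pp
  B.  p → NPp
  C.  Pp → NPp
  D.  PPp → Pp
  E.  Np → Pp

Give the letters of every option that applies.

B

(A) the dual of axiom T: valid iff R is reflexive. Such an R need not be reflexive — not valid.
(B) p → NPp (axiom B) characterises the symmetric frames. Every such R is symmetric — valid.
(C) axiom 5: valid iff R is euclidean. Such an R need not be euclidean — not valid.
(D) PPp → Pp is the dual of axiom 4; it is valid on a frame exactly when R is transitive. Such an R need not be transitive, so not valid.
(E) axiom D: valid iff R is serial. Such an R need not be serial — not valid.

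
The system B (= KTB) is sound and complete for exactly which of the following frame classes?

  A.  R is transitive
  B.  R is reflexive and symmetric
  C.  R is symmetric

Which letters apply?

B

(A) this class determines K4, not B (= KTB).
(B) B (= KTB) is sound and complete for exactly this class.
(C) this class determines KB, not B (= KTB).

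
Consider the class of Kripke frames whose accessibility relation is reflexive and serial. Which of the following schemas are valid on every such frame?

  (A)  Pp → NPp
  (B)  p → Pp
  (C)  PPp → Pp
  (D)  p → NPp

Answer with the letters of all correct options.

(A) Pp → NPp is axiom 5; it is valid on a frame exactly when R is euclidean. Such an R need not be euclidean, so not valid.
(B) the dual of axiom T: valid iff R is reflexive. Every such R is reflexive — valid.
(C) the dual of axiom 4: valid iff R is transitive. Such an R need not be transitive — not valid.
(D) axiom B: valid iff R is symmetric. Such an R need not be symmetric — not valid.

B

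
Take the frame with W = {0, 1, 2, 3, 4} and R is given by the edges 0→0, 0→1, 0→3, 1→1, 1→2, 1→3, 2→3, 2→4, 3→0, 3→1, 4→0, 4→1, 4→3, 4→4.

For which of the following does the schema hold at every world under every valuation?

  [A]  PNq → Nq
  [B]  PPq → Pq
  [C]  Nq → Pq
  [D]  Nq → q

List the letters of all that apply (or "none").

R is not reflexive: not 2 R 2.
R is not transitive: 0 R 1 and 1 R 2 but not 0 R 2.
R is not euclidean: 0 R 1 and 0 R 0 but not 1 R 0.
R is serial: every world has an R-successor.
(A) PNq → Nq is the dual of axiom 5, which corresponds to the euclidean property. R is not euclidean — not valid.
(B) PPq → Pq (the dual of axiom 4) characterises the transitive frames. R is not transitive — not valid.
(C) Nq → Pq is axiom D; it is valid on a frame exactly when R is serial. R is serial, so valid.
(D) axiom T: valid iff R is reflexive. R is not reflexive — not valid.

C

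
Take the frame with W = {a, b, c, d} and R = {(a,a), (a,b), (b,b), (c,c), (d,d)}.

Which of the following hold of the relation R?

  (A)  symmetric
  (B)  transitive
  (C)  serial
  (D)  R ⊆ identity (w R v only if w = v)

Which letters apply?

B, C

(A) not symmetric: a R b but not b R a.
(B) transitive: R is closed under composition.
(C) serial: every world has an R-successor.
(D) not ⊆ identity: a R b with a ≠ b.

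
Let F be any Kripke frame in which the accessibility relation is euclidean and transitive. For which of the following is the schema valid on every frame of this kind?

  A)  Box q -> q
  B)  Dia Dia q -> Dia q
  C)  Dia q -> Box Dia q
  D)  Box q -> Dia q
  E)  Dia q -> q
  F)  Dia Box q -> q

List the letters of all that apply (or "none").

(A) Box q -> q (axiom T) characterises the reflexive frames. Such an R need not be reflexive — not valid.
(B) the dual of axiom 4: valid iff R is transitive. Every such R is transitive — valid.
(C) axiom 5: valid iff R is euclidean. Every such R is euclidean — valid.
(D) Box q -> Dia q is axiom D; it is valid on a frame exactly when R is serial. Such an R need not be serial, so not valid.
(E) Dia q -> q is valid only on frames where every R-edge is a self-loop. Such an R need not be a subset of the identity — not valid.
(F) Dia Box q -> q is the dual of axiom B; it is valid on a frame exactly when R is symmetric. Such an R need not be symmetric, so not valid.

B, C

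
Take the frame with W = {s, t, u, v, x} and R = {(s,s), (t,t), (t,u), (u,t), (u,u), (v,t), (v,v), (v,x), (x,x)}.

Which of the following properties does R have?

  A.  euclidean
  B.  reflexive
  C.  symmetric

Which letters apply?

(A) not euclidean: v R t and v R v but not t R v.
(B) reflexive: each world relates to itself.
(C) not symmetric: v R t but not t R v.

B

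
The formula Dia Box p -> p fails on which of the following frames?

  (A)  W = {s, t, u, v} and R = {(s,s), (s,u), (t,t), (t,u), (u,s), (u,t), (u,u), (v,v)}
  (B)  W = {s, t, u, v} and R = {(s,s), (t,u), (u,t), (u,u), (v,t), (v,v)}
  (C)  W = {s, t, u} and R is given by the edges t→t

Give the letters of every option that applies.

B

The schema Dia Box p -> p is the dual of axiom B; it is valid on a frame iff R is symmetric.
(A) R is symmetric (every R-edge is matched by its reverse), so the schema is valid here.
(B) R is not symmetric (v R t but not t R v), so the schema fails here.
(C) R is symmetric (every R-edge is matched by its reverse), so the schema is valid here.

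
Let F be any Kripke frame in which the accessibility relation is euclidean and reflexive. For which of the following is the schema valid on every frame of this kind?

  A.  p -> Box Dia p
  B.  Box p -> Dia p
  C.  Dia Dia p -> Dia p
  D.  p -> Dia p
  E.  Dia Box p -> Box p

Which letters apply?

A, B, C, D, E

A reflexive euclidean relation is also symmetric (from wRw and wRv the euclidean condition gives vRw) and hence transitive; it is an equivalence relation.
(A) p -> Box Dia p (axiom B) characterises the symmetric frames. Every such R is symmetric — valid.
(B) Box p -> Dia p (axiom D) characterises the serial frames. Every such R is serial — valid.
(C) Dia Dia p -> Dia p is the dual of axiom 4; it is valid on a frame exactly when R is transitive. Every such R is transitive, so valid.
(D) p -> Dia p is the dual of axiom T, which corresponds to reflexivity. Every such R is reflexive — valid.
(E) Dia Box p -> Box p (the dual of axiom 5) characterises the euclidean frames. Every such R is euclidean — valid.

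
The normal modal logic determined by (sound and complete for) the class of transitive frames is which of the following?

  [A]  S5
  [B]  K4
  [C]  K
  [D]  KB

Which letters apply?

B

(A) S5 is determined by the class of reflexive, symmetric, and transitive frames.
(B) K4 is determined by exactly this class.
(C) K is determined by the class of arbitrary frames.
(D) KB is determined by the class of symmetric frames.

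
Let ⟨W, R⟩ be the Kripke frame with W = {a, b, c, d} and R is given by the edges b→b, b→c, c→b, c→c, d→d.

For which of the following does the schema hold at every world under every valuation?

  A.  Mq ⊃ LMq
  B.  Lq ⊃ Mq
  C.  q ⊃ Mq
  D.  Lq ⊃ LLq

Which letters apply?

R is not reflexive: not a R a.
R is transitive: R is closed under composition.
R is euclidean: any two R-successors of the same world are R-related.
R is not serial: a has no R-successor.
(A) Mq ⊃ LMq is axiom 5; it is valid on a frame exactly when R is euclidean. R is euclidean, so valid.
(B) Lq ⊃ Mq (axiom D) characterises the serial frames. R is not serial — not valid.
(C) the dual of axiom T: valid iff R is reflexive. R is not reflexive — not valid.
(D) Lq ⊃ LLq (axiom 4) characterises the transitive frames. R is transitive — valid.

A, D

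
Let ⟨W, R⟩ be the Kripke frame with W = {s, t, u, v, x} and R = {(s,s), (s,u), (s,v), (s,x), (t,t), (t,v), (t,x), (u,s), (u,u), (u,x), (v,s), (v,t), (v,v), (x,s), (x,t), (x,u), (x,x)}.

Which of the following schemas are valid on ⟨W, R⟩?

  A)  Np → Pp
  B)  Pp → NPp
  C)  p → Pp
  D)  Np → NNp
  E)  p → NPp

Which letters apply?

A, C, E

R is reflexive: each world relates to itself.
R is symmetric: every R-edge is matched by its reverse.
R is not transitive: s R v and v R t but not s R t.
R is not euclidean: s R u and s R v but not u R v.
R is serial: every world has an R-successor.
(A) Np → Pp is axiom D, which corresponds to seriality. R is serial — valid.
(B) Pp → NPp is axiom 5, which corresponds to the euclidean property. R is not euclidean — not valid.
(C) p → Pp (the dual of axiom T) characterises the reflexive frames. R is reflexive — valid.
(D) Np → NNp (axiom 4) characterises the transitive frames. R is not transitive — not valid.
(E) p → NPp is axiom B, which corresponds to symmetry. R is symmetric — valid.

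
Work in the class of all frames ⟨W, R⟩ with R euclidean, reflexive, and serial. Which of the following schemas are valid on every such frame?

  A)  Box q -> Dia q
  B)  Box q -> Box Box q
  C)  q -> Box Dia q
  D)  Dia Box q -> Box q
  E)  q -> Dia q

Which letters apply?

A relation that is euclidean, reflexive, and serial is also symmetric and transitive.
(A) axiom D: valid iff R is serial. Every such R is serial — valid.
(B) Box q -> Box Box q is axiom 4, which corresponds to transitivity. Every such R is transitive — valid.
(C) q -> Box Dia q is axiom B, which corresponds to symmetry. Every such R is symmetric — valid.
(D) the dual of axiom 5: valid iff R is euclidean. Every such R is euclidean — valid.
(E) the dual of axiom T: valid iff R is reflexive. Every such R is reflexive — valid.

A, B, C, D, E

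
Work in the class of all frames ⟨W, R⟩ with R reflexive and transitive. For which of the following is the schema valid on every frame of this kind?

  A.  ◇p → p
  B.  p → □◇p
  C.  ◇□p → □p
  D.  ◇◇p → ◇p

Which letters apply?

Reflexive relations are serial.
(A) ◇p → p (the converse of T) corresponds to R being a subset of the identity. Such an R need not be a subset of the identity, so not valid.
(B) p → □◇p is axiom B; it is valid on a frame exactly when R is symmetric. Such an R need not be symmetric, so not valid.
(C) the dual of axiom 5: valid iff R is euclidean. Such an R need not be euclidean — not valid.
(D) ◇◇p → ◇p is the dual of axiom 4; it is valid on a frame exactly when R is transitive. Every such R is transitive, so valid.

D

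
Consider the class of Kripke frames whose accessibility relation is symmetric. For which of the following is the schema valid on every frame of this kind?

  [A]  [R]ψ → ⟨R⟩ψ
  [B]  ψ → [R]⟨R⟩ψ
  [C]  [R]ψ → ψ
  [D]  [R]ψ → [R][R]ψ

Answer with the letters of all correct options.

B

(A) axiom D: valid iff R is serial. Such an R need not be serial — not valid.
(B) axiom B: valid iff R is symmetric. Every such R is symmetric — valid.
(C) [R]ψ → ψ is axiom T; it is valid on a frame exactly when R is reflexive. Such an R need not be reflexive, so not valid.
(D) [R]ψ → [R][R]ψ is axiom 4; it is valid on a frame exactly when R is transitive. Such an R need not be transitive, so not valid.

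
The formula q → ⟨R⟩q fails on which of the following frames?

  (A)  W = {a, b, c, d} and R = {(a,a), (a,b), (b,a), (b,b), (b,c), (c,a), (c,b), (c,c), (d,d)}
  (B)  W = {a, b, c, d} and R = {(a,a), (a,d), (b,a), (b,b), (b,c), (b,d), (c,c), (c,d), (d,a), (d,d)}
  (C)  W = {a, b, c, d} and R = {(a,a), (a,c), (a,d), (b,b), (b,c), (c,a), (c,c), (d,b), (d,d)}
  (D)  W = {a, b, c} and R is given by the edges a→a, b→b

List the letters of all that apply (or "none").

The schema q → ⟨R⟩q is the dual of axiom T; it is valid on a frame iff R is reflexive.
(A) R is reflexive (each world relates to itself), so the schema is valid here.
(B) R is reflexive (each world relates to itself), so the schema is valid here.
(C) R is reflexive (each world relates to itself), so the schema is valid here.
(D) R is not reflexive (not c R c), so the schema fails here.

D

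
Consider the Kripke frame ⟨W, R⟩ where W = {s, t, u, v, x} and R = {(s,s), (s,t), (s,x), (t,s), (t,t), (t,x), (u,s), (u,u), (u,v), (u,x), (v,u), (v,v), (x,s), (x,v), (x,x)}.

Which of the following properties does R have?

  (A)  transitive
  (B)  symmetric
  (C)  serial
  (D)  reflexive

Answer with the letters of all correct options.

C, D

(A) not transitive: s R x and x R v but not s R v.
(B) not symmetric: t R x but not x R t.
(C) serial: every world has an R-successor.
(D) reflexive: each world relates to itself.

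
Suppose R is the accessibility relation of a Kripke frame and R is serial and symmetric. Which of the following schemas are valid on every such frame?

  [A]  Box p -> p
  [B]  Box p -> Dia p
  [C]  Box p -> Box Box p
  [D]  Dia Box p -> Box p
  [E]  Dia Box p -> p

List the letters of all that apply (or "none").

B, E

(A) axiom T: valid iff R is reflexive. Such an R need not be reflexive — not valid.
(B) Box p -> Dia p is axiom D, which corresponds to seriality. Every such R is serial — valid.
(C) Box p -> Box Box p is axiom 4; it is valid on a frame exactly when R is transitive. Such an R need not be transitive, so not valid.
(D) Dia Box p -> Box p is the dual of axiom 5; it is valid on a frame exactly when R is euclidean. Such an R need not be euclidean, so not valid.
(E) the dual of axiom B: valid iff R is symmetric. Every such R is symmetric — valid.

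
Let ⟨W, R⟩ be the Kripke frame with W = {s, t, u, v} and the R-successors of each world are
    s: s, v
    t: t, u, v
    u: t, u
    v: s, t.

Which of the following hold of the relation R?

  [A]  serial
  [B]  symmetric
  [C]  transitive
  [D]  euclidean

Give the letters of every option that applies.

(A) serial: every world has an R-successor.
(B) symmetric: every R-edge is matched by its reverse.
(C) not transitive: s R v and v R t but not s R t.
(D) not euclidean: t R u and t R v but not u R v.

A, B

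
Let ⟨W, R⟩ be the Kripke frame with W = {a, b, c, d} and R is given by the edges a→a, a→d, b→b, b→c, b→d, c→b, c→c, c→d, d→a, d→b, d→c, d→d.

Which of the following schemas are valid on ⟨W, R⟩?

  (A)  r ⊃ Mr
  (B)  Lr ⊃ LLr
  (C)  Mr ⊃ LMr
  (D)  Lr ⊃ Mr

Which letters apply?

A, D

R is reflexive: each world relates to itself.
R is not transitive: a R d and d R b but not a R b.
R is not euclidean: d R a and d R b but not a R b.
R is serial: every world has an R-successor.
(A) r ⊃ Mr is the dual of axiom T; it is valid on a frame exactly when R is reflexive. R is reflexive, so valid.
(B) Lr ⊃ LLr is axiom 4; it is valid on a frame exactly when R is transitive. R is not transitive, so not valid.
(C) axiom 5: valid iff R is euclidean. R is not euclidean — not valid.
(D) Lr ⊃ Mr is axiom D, which corresponds to seriality. R is serial — valid.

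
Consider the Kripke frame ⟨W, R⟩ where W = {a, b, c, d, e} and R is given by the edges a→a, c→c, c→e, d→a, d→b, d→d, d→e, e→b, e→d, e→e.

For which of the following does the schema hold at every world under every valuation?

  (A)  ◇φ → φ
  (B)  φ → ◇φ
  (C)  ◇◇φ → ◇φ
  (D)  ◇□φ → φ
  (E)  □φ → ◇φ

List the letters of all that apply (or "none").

R is not reflexive: not b R b.
R is not symmetric: c R e but not e R c.
R is not transitive: c R e and e R b but not c R b.
R is not serial: b has no R-successor.
R is not a subset of the identity: c R e with c ≠ e.
(A) ◇φ → φ (the converse of T) corresponds to R being a subset of the identity. Here R ⊄ identity, so not valid.
(B) φ → ◇φ is the dual of axiom T; it is valid on a frame exactly when R is reflexive. R is not reflexive, so not valid.
(C) ◇◇φ → ◇φ (the dual of axiom 4) characterises the transitive frames. R is not transitive — not valid.
(D) ◇□φ → φ is the dual of axiom B; it is valid on a frame exactly when R is symmetric. R is not symmetric, so not valid.
(E) □φ → ◇φ is axiom D; it is valid on a frame exactly when R is serial. R is not serial, so not valid.

none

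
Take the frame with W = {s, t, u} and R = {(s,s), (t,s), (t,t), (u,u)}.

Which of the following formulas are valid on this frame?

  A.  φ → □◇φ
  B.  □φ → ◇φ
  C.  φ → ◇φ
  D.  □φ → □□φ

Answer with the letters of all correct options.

B, C, D

R is reflexive: each world relates to itself.
R is not symmetric: t R s but not s R t.
R is transitive: R is closed under composition.
R is serial: every world has an R-successor.
(A) φ → □◇φ is axiom B, which corresponds to symmetry. R is not symmetric — not valid.
(B) axiom D: valid iff R is serial. R is serial — valid.
(C) φ → ◇φ is the dual of axiom T, which corresponds to reflexivity. R is reflexive — valid.
(D) axiom 4: valid iff R is transitive. R is transitive — valid.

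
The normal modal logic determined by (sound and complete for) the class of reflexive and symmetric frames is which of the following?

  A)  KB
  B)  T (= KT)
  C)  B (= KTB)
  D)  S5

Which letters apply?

C

(A) KB is determined by the class of symmetric frames.
(B) T (= KT) is determined by the class of reflexive frames.
(C) B (= KTB) is determined by exactly this class.
(D) S5 is determined by the class of reflexive, symmetric, and transitive frames.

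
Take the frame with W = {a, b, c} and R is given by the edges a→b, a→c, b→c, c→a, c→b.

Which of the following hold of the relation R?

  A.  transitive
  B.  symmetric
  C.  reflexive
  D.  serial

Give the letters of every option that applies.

(A) not transitive: a R c and c R a but not a R a.
(B) not symmetric: a R b but not b R a.
(C) not reflexive: not a R a.
(D) serial: every world has an R-successor.

D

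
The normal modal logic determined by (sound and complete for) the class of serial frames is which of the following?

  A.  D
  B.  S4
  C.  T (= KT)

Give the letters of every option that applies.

A

(A) D is determined by exactly this class.
(B) S4 is determined by the class of reflexive and transitive frames.
(C) T (= KT) is determined by the class of reflexive frames.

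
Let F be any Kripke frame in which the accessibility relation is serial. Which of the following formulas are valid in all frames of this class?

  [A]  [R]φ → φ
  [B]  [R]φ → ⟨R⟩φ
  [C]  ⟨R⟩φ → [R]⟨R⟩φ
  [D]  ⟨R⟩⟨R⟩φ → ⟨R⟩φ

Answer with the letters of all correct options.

B

(A) [R]φ → φ (axiom T) characterises the reflexive frames. Such an R need not be reflexive — not valid.
(B) [R]φ → ⟨R⟩φ (axiom D) characterises the serial frames. Every such R is serial — valid.
(C) axiom 5: valid iff R is euclidean. Such an R need not be euclidean — not valid.
(D) ⟨R⟩⟨R⟩φ → ⟨R⟩φ is the dual of axiom 4; it is valid on a frame exactly when R is transitive. Such an R need not be transitive, so not valid.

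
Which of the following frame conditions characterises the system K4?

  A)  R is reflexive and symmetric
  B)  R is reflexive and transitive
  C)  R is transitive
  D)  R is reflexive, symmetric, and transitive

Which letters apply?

C

(A) this class determines B (= KTB), not K4.
(B) this class determines S4, not K4.
(C) K4 is sound and complete for exactly this class.
(D) this class determines S5, not K4.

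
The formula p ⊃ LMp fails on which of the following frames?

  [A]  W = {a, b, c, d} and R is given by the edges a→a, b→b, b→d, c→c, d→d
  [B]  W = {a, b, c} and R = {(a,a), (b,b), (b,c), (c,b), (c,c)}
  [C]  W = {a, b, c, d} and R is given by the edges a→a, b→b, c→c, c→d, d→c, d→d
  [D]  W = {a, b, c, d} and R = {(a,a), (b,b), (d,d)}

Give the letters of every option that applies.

A

The schema p ⊃ LMp is axiom B; it is valid on a frame iff R is symmetric.
(A) R is not symmetric (b R d but not d R b), so the schema fails here.
(B) R is symmetric (every R-edge is matched by its reverse), so the schema is valid here.
(C) R is symmetric (every R-edge is matched by its reverse), so the schema is valid here.
(D) R is symmetric (every R-edge is matched by its reverse), so the schema is valid here.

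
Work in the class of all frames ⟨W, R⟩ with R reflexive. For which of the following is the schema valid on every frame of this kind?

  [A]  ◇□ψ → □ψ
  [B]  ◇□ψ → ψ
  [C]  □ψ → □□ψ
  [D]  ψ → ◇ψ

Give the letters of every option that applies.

A reflexive relation is serial.
(A) ◇□ψ → □ψ is the dual of axiom 5, which corresponds to the euclidean property. Such an R need not be euclidean — not valid.
(B) ◇□ψ → ψ is the dual of axiom B; it is valid on a frame exactly when R is symmetric. Such an R need not be symmetric, so not valid.
(C) □ψ → □□ψ (axiom 4) characterises the transitive frames. Such an R need not be transitive — not valid.
(D) the dual of axiom T: valid iff R is reflexive. Every such R is reflexive — valid.

D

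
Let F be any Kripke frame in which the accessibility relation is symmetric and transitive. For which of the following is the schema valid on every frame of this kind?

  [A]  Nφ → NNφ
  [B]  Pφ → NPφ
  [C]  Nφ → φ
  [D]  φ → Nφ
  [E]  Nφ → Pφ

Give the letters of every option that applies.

A, B

A symmetric transitive relation is euclidean (uRv and uRw give vRu by symmetry, then vRw by transitivity).
(A) Nφ → NNφ (axiom 4) characterises the transitive frames. Every such R is transitive — valid.
(B) axiom 5: valid iff R is euclidean. Every such R is euclidean — valid.
(C) Nφ → φ is axiom T, which corresponds to reflexivity. Such an R need not be reflexive — not valid.
(D) φ → Nφ is valid only on frames where every R-edge is a self-loop. Such an R need not be a subset of the identity — not valid.
(E) axiom D: valid iff R is serial. Such an R need not be serial — not valid.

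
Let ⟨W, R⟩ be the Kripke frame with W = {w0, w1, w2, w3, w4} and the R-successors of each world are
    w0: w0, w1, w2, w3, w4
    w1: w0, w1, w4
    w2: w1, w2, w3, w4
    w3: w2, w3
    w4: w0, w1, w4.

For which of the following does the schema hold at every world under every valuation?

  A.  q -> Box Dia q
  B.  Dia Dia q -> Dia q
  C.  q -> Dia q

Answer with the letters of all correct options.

R is reflexive: each world relates to itself.
R is not symmetric: w0 R w2 but not w2 R w0.
R is not transitive: w1 R w0 and w0 R w2 but not w1 R w2.
(A) axiom B: valid iff R is symmetric. R is not symmetric — not valid.
(B) Dia Dia q -> Dia q is the dual of axiom 4, which corresponds to transitivity. R is not transitive — not valid.
(C) q -> Dia q is the dual of axiom T, which corresponds to reflexivity. R is reflexive — valid.

C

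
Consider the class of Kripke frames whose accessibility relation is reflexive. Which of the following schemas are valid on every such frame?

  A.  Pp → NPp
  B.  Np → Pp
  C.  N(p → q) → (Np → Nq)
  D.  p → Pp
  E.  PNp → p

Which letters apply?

B, C, D

A reflexive relation is serial.
(A) Pp → NPp is axiom 5, which corresponds to the euclidean property. Such an R need not be euclidean — not valid.
(B) Np → Pp is axiom D; it is valid on a frame exactly when R is serial. Every such R is serial, so valid.
(C) N(p → q) → (Np → Nq) is the K axiom; it holds on all frames — valid.
(D) p → Pp is the dual of axiom T, which corresponds to reflexivity. Every such R is reflexive — valid.
(E) PNp → p (the dual of axiom B) characterises the symmetric frames. Such an R need not be symmetric — not valid.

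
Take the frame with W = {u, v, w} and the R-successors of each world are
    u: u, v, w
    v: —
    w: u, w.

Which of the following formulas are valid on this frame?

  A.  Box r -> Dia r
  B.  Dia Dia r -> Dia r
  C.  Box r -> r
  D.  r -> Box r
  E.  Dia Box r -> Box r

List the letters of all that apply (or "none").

R is not reflexive: not v R v.
R is not transitive: w R u and u R v but not w R v.
R is not euclidean: u R v and u R u but not v R u.
R is not serial: v has no R-successor.
R is not a subset of the identity: u R v with u ≠ v.
(A) Box r -> Dia r is axiom D, which corresponds to seriality. R is not serial — not valid.
(B) Dia Dia r -> Dia r is the dual of axiom 4; it is valid on a frame exactly when R is transitive. R is not transitive, so not valid.
(C) axiom T: valid iff R is reflexive. R is not reflexive — not valid.
(D) r -> Box r (equivalent to ◇p→p) corresponds to R being a subset of the identity. Here R ⊄ identity, so not valid.
(E) Dia Box r -> Box r is the dual of axiom 5, which corresponds to the euclidean property. R is not euclidean — not valid.

none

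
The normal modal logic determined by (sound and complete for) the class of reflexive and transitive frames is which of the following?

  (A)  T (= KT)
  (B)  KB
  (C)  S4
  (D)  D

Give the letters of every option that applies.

(A) T (= KT) is determined by the class of reflexive frames.
(B) KB is determined by the class of symmetric frames.
(C) S4 is determined by exactly this class.
(D) D is determined by the class of serial frames.

C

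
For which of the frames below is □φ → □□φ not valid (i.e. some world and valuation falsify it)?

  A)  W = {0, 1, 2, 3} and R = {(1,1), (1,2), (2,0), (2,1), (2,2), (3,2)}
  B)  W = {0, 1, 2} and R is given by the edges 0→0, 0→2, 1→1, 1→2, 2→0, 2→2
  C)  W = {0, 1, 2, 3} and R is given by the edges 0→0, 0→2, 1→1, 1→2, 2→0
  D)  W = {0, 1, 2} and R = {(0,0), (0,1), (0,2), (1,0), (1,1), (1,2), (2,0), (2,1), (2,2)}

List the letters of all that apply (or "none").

A, B, C

The schema □φ → □□φ is axiom 4; it is valid on a frame iff R is transitive.
(A) R is not transitive (1 R 2 and 2 R 0 but not 1 R 0), so the schema fails here.
(B) R is not transitive (1 R 2 and 2 R 0 but not 1 R 0), so the schema fails here.
(C) R is not transitive (1 R 2 and 2 R 0 but not 1 R 0), so the schema fails here.
(D) R is transitive (R is closed under composition), so the schema is valid here.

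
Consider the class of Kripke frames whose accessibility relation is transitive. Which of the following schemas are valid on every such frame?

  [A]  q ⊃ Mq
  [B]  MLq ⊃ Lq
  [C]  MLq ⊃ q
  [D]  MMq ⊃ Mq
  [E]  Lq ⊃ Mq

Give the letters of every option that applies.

D

(A) q ⊃ Mq (the dual of axiom T) characterises the reflexive frames. Such an R need not be reflexive — not valid.
(B) MLq ⊃ Lq (the dual of axiom 5) characterises the euclidean frames. Such an R need not be euclidean — not valid.
(C) MLq ⊃ q is the dual of axiom B, which corresponds to symmetry. Such an R need not be symmetric — not valid.
(D) MMq ⊃ Mq is the dual of axiom 4; it is valid on a frame exactly when R is transitive. Every such R is transitive, so valid.
(E) axiom D: valid iff R is serial. Such an R need not be serial — not valid.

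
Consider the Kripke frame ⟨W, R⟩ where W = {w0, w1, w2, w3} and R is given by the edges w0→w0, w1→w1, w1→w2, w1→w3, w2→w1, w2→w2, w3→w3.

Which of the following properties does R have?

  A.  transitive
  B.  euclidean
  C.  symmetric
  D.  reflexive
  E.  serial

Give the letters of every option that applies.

(A) not transitive: w2 R w1 and w1 R w3 but not w2 R w3.
(B) not euclidean: w1 R w2 and w1 R w3 but not w2 R w3.
(C) not symmetric: w1 R w3 but not w3 R w1.
(D) reflexive: each world relates to itself.
(E) serial: every world has an R-successor.

D, E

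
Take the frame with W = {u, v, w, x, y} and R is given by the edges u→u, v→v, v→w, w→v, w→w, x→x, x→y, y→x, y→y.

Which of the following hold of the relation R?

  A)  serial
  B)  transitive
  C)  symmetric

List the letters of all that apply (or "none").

A, B, C

(A) serial: every world has an R-successor.
(B) transitive: R is closed under composition.
(C) symmetric: every R-edge is matched by its reverse.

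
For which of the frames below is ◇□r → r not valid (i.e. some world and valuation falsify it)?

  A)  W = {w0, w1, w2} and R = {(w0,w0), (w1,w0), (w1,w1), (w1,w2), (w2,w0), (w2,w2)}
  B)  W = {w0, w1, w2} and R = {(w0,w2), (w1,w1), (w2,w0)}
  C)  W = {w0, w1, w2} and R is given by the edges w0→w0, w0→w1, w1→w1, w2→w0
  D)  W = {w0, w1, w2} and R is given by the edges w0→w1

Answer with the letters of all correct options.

The schema ◇□r → r is the dual of axiom B; it is valid on a frame iff R is symmetric.
(A) R is not symmetric (w1 R w0 but not w0 R w1), so the schema fails here.
(B) R is symmetric (every R-edge is matched by its reverse), so the schema is valid here.
(C) R is not symmetric (w0 R w1 but not w1 R w0), so the schema fails here.
(D) R is not symmetric (w0 R w1 but not w1 R w0), so the schema fails here.

A, C, D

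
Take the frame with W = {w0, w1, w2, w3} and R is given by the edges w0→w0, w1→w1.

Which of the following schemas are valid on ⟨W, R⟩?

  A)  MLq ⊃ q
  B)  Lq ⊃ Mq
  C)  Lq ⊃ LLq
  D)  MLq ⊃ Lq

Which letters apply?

R is symmetric: every R-edge is matched by its reverse.
R is transitive: R is closed under composition.
R is euclidean: any two R-successors of the same world are R-related.
R is not serial: w2 has no R-successor.
(A) MLq ⊃ q is the dual of axiom B, which corresponds to symmetry. R is symmetric — valid.
(B) axiom D: valid iff R is serial. R is not serial — not valid.
(C) Lq ⊃ LLq is axiom 4, which corresponds to transitivity. R is transitive — valid.
(D) MLq ⊃ Lq is the dual of axiom 5, which corresponds to the euclidean property. R is euclidean — valid.

A, C, D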